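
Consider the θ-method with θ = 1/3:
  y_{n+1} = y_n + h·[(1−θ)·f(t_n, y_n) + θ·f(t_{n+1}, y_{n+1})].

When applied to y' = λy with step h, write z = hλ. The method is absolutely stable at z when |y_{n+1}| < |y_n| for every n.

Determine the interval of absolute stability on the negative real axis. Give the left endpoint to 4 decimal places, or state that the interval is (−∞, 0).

Test eqn y'=λy, z=hλ:
  y_{n+1} = y_n + z·[2/3·y_n + 1/3·y_{n+1}] ⇒ (1 − 1/3z)y_{n+1} = (1 + 2/3z)y_n
  ⇒ R(z) = (1 + 2/3z)/(1 − 1/3z).

Find x<0 with |R(x)|<1.
x=-1.72: |R|=0.0932
R=−1: 1+2/3x = −1+1/3x ⇒ -1/3x=2 ⇒ x=2/(-1/3)=-6.0000
Confirm numerically:
  x=-5.816: |R|=0.97913 <1
  x=-4.987: |R|=0.87317 <1
  x=-4.608: |R|=0.81703 <1
  x=-3.835: |R|=0.68325 <1
  x=-6.471: |R|=1.04973 >1
  x=-6.387: |R|=1.04123 >1
  x=-6.113: |R|=1.01240 >1
Interval (-6.0000, 0).

(-6.0000, 0).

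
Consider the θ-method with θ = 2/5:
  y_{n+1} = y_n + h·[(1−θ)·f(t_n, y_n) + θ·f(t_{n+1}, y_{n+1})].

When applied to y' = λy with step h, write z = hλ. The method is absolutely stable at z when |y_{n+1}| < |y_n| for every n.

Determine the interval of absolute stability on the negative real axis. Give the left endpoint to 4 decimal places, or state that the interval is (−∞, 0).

Set f=λy, z=hλ:
  y_{n+1} = y_n + z·[3/5·y_n + 2/5·y_{n+1}] ⇒ (1 − 2/5z)y_{n+1} = (1 + 3/5z)y_n
  Hence R(z) = (1 + 3/5z)/(1 − 2/5z).

Need |R(x)|<1, x<0.
x=-0.36: |R|=0.6853
R=−1: 1+3/5x = −1+2/5x ⇒ -1/5x=2 ⇒ x=2/(-1/5)=-10.0000
Confirm numerically:
  x=-9.868: |R|=0.99466 <1
  x=-9.575: |R|=0.98240 <1
  x=-9.390: |R|=0.97435 <1
  x=-10.544: |R|=1.02085 >1
  x=-10.476: |R|=1.01834 >1
  x=-10.198: |R|=1.00780 >1
So |R|<1 on (-10.0000, 0).

(-10.0000, 0).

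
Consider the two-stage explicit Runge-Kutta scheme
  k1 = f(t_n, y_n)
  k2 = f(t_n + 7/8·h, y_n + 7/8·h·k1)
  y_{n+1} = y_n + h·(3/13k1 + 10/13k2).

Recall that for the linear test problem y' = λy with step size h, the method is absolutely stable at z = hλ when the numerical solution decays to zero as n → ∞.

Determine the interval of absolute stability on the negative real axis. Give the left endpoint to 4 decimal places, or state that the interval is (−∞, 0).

Set f=λy, z=hλ:
  k1=λy_n ⇒ h·k1=z·y_n;  k2=λ(1+7/8z)y_n ⇒ h·k2=z(1+7/8z)y_n
  y_{n+1}/y_n = 1 + 3/13z + 10/13z(1+7/8z) = 1 + z + 35/52z²
  Hence R(z) = 1 + z + 35/52z².

Solve |R(x)|<1 on ℝ⁻.
x=-0.4: |R|=0.7077
R=1: x+35/52x²=0 ⇒ x=−52/35=-1.4857; min R=1−1/(4·35/52)=0.6286>−1
Confirm numerically:
  x=-1.384: |R|=0.90525 <1
  x=-1.317: |R|=0.85044 <1
  x=-0.950: |R|=0.65745 <1
  x=-0.662: |R|=0.63297 <1
  x=-1.609: |R|=1.13352 >1
  x=-1.575: |R|=1.09465 >1
  x=-1.551: |R|=1.06815 >1
Interval (-1.4857, 0).

(-1.4857, 0).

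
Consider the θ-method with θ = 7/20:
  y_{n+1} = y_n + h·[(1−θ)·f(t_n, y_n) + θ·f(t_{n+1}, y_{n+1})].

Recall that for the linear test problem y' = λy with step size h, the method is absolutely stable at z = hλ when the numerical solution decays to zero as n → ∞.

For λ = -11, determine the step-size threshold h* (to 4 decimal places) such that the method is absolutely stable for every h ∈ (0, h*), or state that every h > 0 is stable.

(-6.6667,0); λ=-11 ⇒ h* = (20/3)/11 = 0.6061.

Test eqn y'=λy, z=hλ:
  y_{n+1} = y_n + z·[13/20·y_n + 7/20·y_{n+1}] ⇒ (1 − 7/20z)y_{n+1} = (1 + 13/20z)y_n
  so R(z) = (1 + 13/20z)/(1 − 7/20z).

Need |R(x)|<1, x<0.
x=-0.84: |R|=0.3509
R=−1: 1+13/20x = −1+7/20x ⇒ -3/10x=2 ⇒ x=2/(-3/10)=-6.6667
Confirm numerically:
  x=-6.374: |R|=0.97282 <1
  x=-5.829: |R|=0.91734 <1
  x=-4.432: |R|=0.73722 <1
  x=-4.274: |R|=0.71241 <1
  x=-6.843: |R|=1.01558 >1
  x=-6.706: |R|=1.00353 >1
So |R|<1 on (-6.6667, 0).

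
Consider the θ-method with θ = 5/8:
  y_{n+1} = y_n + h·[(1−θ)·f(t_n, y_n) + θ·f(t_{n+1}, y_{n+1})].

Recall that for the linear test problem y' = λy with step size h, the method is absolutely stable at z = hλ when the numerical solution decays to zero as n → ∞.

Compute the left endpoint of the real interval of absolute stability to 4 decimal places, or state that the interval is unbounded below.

On y'=λy, z=hλ:
  y_{n+1} = y_n + z·[3/8·y_n + 5/8·y_{n+1}] ⇒ (1 − 5/8z)y_{n+1} = (1 + 3/8z)y_n
  R(z) = (1 + 3/8z)/(1 − 5/8z).

Solve |R(x)|<1 on ℝ⁻.
x=-1.21: |R|=0.3110
x=-2: |R|=0.1111
x=-10: |R|=0.3793
x=-100: |R|=0.5748
θ=5/8≥1/2 ⇒ |1+3/8x|<|1−5/8x| ∀x<0 ⇒ unbounded interval.

(−∞, 0) — no finite endpoint.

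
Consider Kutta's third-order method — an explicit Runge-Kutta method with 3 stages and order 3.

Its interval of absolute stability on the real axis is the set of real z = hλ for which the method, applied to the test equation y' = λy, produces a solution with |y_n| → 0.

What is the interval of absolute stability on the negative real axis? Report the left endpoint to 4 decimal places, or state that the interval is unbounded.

(-2.5127, 0).

Set f=λy, z=hλ:
  order 3, 3-stage ⇒ R(z)=1+z+z^2/2+z^3/6
  (e.g. R(-1.67)=-0.05179, |R|=0.05179)

Find x<0 with |R(x)|<1.
x=-1.67: |R|=0.0518
|R(-1.8)|=0.1520 |R(-1.69)|=0.0664 |R(-0.96)|=0.3533
Bisect:
  x_lo=-3.3267 |R|=2.9294  x_hi=-0.2856 |R|=0.7513
  mid=-1.80618 |R|=0.15708 →hi
  mid=-2.56646 |R|=1.09053 →lo
  mid=-2.18632 |R|=0.53809 →hi
  mid=-2.37639 |R|=0.78945 →hi
  mid=-2.47143 |R|=0.93334 →hi
  mid=-2.51894 |R|=1.01022 →lo
  mid=-2.49518 |R|=0.97136 →hi
  mid=-2.50706 |R|=0.99068 →hi
  mid=-2.51300 |R|=1.00042 →lo
  ...
  [-2.51282,-2.51263] ⇒ x*=-2.5127
Interval (-2.5127, 0).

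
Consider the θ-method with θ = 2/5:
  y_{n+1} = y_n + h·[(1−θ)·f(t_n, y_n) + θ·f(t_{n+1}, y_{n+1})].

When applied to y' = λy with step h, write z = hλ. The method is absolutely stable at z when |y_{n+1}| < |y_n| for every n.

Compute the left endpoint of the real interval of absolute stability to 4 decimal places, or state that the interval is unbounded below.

Set f=λy, z=hλ:
  y_{n+1} = y_n + z·[3/5·y_n + 2/5·y_{n+1}] ⇒ (1 − 2/5z)y_{n+1} = (1 + 3/5z)y_n
  ⇒ R(z) = (1 + 3/5z)/(1 − 2/5z).

Boundary: |R(x)|=1, x<0.
x=-0.77: |R|=0.4113
R=−1: 1+3/5x = −1+2/5x ⇒ -1/5x=2 ⇒ x=2/(-1/5)=-10.0000
Confirm numerically:
  x=-9.186: |R|=0.96517 <1
  x=-6.288: |R|=0.78880 <1
  x=-5.094: |R|=0.67698 <1
  x=-10.385: |R|=1.01494 >1
  x=-10.158: |R|=1.00624 >1
Stable set (-10.0000, 0).

z* = -10.0000.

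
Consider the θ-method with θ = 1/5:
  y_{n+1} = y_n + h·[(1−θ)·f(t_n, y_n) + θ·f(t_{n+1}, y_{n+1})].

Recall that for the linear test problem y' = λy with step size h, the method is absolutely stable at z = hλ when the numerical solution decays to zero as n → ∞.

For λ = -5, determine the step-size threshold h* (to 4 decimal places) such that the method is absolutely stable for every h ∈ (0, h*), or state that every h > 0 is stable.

(-3.3333,0); λ=-5 ⇒ h* = (10/3)/5 = 0.6667.

With y'=λy (z=hλ):
  y_{n+1} = y_n + z·[4/5·y_n + 1/5·y_{n+1}] ⇒ (1 − 1/5z)y_{n+1} = (1 + 4/5z)y_n
  Hence R(z) = (1 + 4/5z)/(1 − 1/5z).

Boundary: |R(x)|=1, x<0.
x=-1.64: |R|=0.2349
R=−1: 1+4/5x = −1+1/5x ⇒ -3/5x=2 ⇒ x=2/(-3/5)=-3.3333
Confirm numerically:
  x=-2.583: |R|=0.70315 <1
  x=-2.105: |R|=0.48135 <1
  x=-1.934: |R|=0.39458 <1
  x=-1.356: |R|=0.06671 <1
  x=-3.621: |R|=1.10010 >1
  x=-3.511: |R|=1.06262 >1
So |R|<1 on (-3.3333, 0).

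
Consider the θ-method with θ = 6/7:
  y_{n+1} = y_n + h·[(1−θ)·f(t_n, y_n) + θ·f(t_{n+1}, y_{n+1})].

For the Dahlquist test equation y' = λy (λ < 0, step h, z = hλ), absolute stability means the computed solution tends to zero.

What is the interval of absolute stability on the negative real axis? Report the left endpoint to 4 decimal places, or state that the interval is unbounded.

unbounded; (−∞, 0).

Test eqn y'=λy, z=hλ:
  y_{n+1} = y_n + z·[1/7·y_n + 6/7·y_{n+1}] ⇒ (1 − 6/7z)y_{n+1} = (1 + 1/7z)y_n
  so R(z) = (1 + 1/7z)/(1 − 6/7z).

Boundary: |R(x)|=1, x<0.
x=-1.34: |R|=0.3763
x=-2: |R|=0.2632
x=-10: |R|=0.0448
x=-100: |R|=0.1532
θ=6/7≥1/2 ⇒ |1+1/7x|<|1−6/7x| ∀x<0 ⇒ interval (−∞,0).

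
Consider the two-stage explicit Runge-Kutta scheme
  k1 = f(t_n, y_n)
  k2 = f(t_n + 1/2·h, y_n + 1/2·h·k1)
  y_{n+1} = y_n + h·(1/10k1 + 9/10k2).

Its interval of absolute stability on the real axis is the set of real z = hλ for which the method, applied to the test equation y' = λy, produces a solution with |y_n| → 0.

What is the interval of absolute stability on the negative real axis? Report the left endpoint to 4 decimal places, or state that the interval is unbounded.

Set f=λy, z=hλ:
  k1=λy_n ⇒ h·k1=z·y_n;  k2=λ(1+1/2z)y_n ⇒ h·k2=z(1+1/2z)y_n
  y_{n+1}/y_n = 1 + 1/10z + 9/10z(1+1/2z) = 1 + z + 9/20z²
  R(z) = 1 + z + 9/20z².

Need |R(x)|<1, x<0.
x=-1.01: |R|=0.4490
R=1: x+9/20x²=0 ⇒ x=−20/9=-2.2222; min R=1−1/(4·9/20)=0.4444>−1
Confirm numerically:
  x=-2.072: |R|=0.85993 <1
  x=-1.979: |R|=0.78340 <1
  x=-1.509: |R|=0.51569 <1
  x=-2.769: |R|=1.68131 >1
  x=-2.357: |R|=1.14295 >1
Stable set (-2.2222, 0).

(-2.2222, 0).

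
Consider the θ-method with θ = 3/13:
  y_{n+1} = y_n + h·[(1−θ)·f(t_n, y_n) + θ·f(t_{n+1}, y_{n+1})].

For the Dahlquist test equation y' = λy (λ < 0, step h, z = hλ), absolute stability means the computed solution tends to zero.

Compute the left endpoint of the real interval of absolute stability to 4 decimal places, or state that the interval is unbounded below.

left endpoint -3.7143.

Set f=λy, z=hλ:
  y_{n+1} = y_n + z·[10/13·y_n + 3/13·y_{n+1}] ⇒ (1 − 3/13z)y_{n+1} = (1 + 10/13z)y_n
  Hence R(z) = (1 + 10/13z)/(1 − 3/13z).

Find x<0 with |R(x)|<1.
x=-0.7: |R|=0.3974
R=−1: 1+10/13x = −1+3/13x ⇒ -7/13x=2 ⇒ x=2/(-7/13)=-3.7143
Confirm numerically:
  x=-3.684: |R|=0.99119 <1
  x=-3.550: |R|=0.95137 <1
  x=-1.830: |R|=0.28664 <1
  x=-1.643: |R|=0.19131 <1
  x=-4.115: |R|=1.11067 >1
  x=-3.765: |R|=1.01461 >1
Interval (-3.7143, 0).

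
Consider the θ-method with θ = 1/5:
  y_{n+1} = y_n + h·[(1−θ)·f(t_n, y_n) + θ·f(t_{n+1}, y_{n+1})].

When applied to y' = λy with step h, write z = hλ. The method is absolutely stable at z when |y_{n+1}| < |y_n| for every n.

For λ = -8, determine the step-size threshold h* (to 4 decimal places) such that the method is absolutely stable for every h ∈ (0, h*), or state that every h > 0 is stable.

Set f=λy, z=hλ:
  y_{n+1} = y_n + z·[4/5·y_n + 1/5·y_{n+1}] ⇒ (1 − 1/5z)y_{n+1} = (1 + 4/5z)y_n
  ⇒ R(z) = (1 + 4/5z)/(1 − 1/5z).

Need |R(x)|<1, x<0.
x=-0.9: |R|=0.2373
R=−1: 1+4/5x = −1+1/5x ⇒ -3/5x=2 ⇒ x=2/(-3/5)=-3.3333
Confirm numerically:
  x=-3.312: |R|=0.99230 <1
  x=-3.267: |R|=0.97593 <1
  x=-2.995: |R|=0.87305 <1
  x=-1.684: |R|=0.25972 <1
  x=-3.723: |R|=1.13401 >1
  x=-3.551: |R|=1.07637 >1
Stable set (-3.3333, 0).

(-3.3333,0); λ=-8 ⇒ h* = (10/3)/8 = 0.4167.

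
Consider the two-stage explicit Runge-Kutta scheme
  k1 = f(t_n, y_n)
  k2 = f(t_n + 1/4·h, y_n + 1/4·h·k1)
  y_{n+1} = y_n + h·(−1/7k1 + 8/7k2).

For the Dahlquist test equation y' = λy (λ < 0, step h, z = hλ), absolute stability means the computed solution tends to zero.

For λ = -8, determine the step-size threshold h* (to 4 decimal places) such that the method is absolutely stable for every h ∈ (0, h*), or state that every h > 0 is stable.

(-3.5000,0); λ=-8 ⇒ h* = (7/2)/8 = 0.4375.

On y'=λy, z=hλ:
  k1=λy_n ⇒ h·k1=z·y_n;  k2=λ(1+1/4z)y_n ⇒ h·k2=z(1+1/4z)y_n
  y_{n+1}/y_n = 1 − 1/7z + 8/7z(1+1/4z) = 1 + z + 2/7z²
  ⇒ R(z) = 1 + z + 2/7z².

Boundary: |R(x)|=1, x<0.
x=-1.05: |R|=0.2650
R=1: x+2/7x²=0 ⇒ x=−7/2=-3.5000; min R=1−1/(4·2/7)=0.1250>−1
Confirm numerically:
  x=-2.626: |R|=0.34425 <1
  x=-2.094: |R|=0.15881 <1
  x=-1.683: |R|=0.12628 <1
  x=-3.983: |R|=1.54965 >1
  x=-3.538: |R|=1.03841 >1
  x=-3.532: |R|=1.03229 >1
So |R|<1 on (-3.5000, 0).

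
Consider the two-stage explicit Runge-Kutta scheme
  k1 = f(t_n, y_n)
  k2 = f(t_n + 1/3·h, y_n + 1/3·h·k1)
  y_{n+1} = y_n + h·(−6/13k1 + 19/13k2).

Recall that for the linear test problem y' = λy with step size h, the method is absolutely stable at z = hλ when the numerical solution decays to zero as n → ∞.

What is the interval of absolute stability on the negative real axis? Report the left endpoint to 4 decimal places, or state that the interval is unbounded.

(-2.0526, 0).

Test eqn y'=λy, z=hλ:
  k1=λy_n ⇒ h·k1=z·y_n;  k2=λ(1+1/3z)y_n ⇒ h·k2=z(1+1/3z)y_n
  y_{n+1}/y_n = 1 − 6/13z + 19/13z(1+1/3z) = 1 + z + 19/39z²
  so R(z) = 1 + z + 19/39z².

Find x<0 with |R(x)|<1.
x=-0.82: |R|=0.5076
R=1: x+19/39x²=0 ⇒ x=−39/19=-2.0526; min R=1−1/(4·19/39)=0.4868>−1
Confirm numerically:
  x=-1.787: |R|=0.76874 <1
  x=-1.771: |R|=0.75701 <1
  x=-1.600: |R|=0.64718 <1
  x=-0.824: |R|=0.50678 <1
  x=-2.434: |R|=1.45222 >1
  x=-2.411: |R|=1.42094 >1
  x=-2.257: |R|=1.22472 >1
Interval (-2.0526, 0).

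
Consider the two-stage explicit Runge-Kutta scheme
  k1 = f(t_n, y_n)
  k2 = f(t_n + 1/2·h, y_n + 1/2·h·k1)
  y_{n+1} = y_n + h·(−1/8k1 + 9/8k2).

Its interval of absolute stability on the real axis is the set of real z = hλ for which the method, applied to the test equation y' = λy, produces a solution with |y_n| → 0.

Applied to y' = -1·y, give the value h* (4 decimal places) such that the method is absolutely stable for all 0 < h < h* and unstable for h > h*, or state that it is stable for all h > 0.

(-1.7778,0); λ=-1 ⇒ h* = (16/9)/1 = 1.7778.

On y'=λy, z=hλ:
  k1=λy_n ⇒ h·k1=z·y_n;  k2=λ(1+1/2z)y_n ⇒ h·k2=z(1+1/2z)y_n
  y_{n+1}/y_n = 1 − 1/8z + 9/8z(1+1/2z) = 1 + z + 9/16z²
  so R(z) = 1 + z + 9/16z².

Boundary: |R(x)|=1, x<0.
x=-0.7: |R|=0.5756
R=1: x+9/16x²=0 ⇒ x=−16/9=-1.7778; min R=1−1/(4·9/16)=0.5556>−1
Confirm numerically:
  x=-1.369: |R|=0.68522 <1
  x=-1.184: |R|=0.60454 <1
  x=-1.162: |R|=0.59751 <1
  x=-2.288: |R|=1.65666 >1
  x=-1.921: |R|=1.15476 >1
So |R|<1 on (-1.7778, 0).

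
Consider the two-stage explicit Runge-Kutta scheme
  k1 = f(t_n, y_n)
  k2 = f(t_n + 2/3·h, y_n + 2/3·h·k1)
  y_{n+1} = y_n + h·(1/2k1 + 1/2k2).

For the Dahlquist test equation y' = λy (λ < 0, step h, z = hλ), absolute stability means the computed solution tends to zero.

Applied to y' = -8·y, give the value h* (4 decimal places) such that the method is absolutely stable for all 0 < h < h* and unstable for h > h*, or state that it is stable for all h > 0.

Set f=λy, z=hλ:
  k1=λy_n ⇒ h·k1=z·y_n;  k2=λ(1+2/3z)y_n ⇒ h·k2=z(1+2/3z)y_n
  y_{n+1}/y_n = 1 + 1/2z + 1/2z(1+2/3z) = 1 + z + 1/3z²
  R(z) = 1 + z + 1/3z².

Need |R(x)|<1, x<0.
x=-1.43: |R|=0.2516
R=1: x+1/3x²=0 ⇒ x=−3=-3.0000; min R=1−1/(4·1/3)=0.2500>−1
Confirm numerically:
  x=-2.774: |R|=0.79103 <1
  x=-1.980: |R|=0.32680 <1
  x=-1.226: |R|=0.27503 <1
  x=-3.489: |R|=1.56871 >1
  x=-3.386: |R|=1.43567 >1
  x=-3.180: |R|=1.19080 >1
Interval (-3.0000, 0).

(-3.0000,0); λ=-8 ⇒ h* = (3)/8 = 0.3750.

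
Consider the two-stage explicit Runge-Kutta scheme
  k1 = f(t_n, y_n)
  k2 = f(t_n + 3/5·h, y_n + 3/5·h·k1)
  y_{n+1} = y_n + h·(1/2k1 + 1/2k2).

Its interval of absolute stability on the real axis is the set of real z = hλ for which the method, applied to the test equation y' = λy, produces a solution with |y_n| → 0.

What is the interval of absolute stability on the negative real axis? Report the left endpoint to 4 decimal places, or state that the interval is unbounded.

Set f=λy, z=hλ:
  k1=λy_n ⇒ h·k1=z·y_n;  k2=λ(1+3/5z)y_n ⇒ h·k2=z(1+3/5z)y_n
  y_{n+1}/y_n = 1 + 1/2z + 1/2z(1+3/5z) = 1 + z + 3/10z²
  R(z) = 1 + z + 3/10z².

Find x<0 with |R(x)|<1.
x=-1.27: |R|=0.2139
R=1: x+3/10x²=0 ⇒ x=−10/3=-3.3333; min R=1−1/(4·3/10)=0.1667>−1
Confirm numerically:
  x=-3.094: |R|=0.77785 <1
  x=-3.023: |R|=0.71856 <1
  x=-1.641: |R|=0.16686 <1
  x=-1.470: |R|=0.17827 <1
  x=-3.932: |R|=1.70619 >1
  x=-3.641: |R|=1.33606 >1
So |R|<1 on (-3.3333, 0).

(-3.3333, 0).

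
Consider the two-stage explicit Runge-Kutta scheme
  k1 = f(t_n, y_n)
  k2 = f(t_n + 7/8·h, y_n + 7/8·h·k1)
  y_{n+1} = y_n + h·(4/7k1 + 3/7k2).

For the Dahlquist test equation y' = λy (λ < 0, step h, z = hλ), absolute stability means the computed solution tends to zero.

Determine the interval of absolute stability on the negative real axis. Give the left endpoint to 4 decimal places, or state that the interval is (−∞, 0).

z∈(-2.6667,0).

Test eqn y'=λy, z=hλ:
  k1=λy_n ⇒ h·k1=z·y_n;  k2=λ(1+7/8z)y_n ⇒ h·k2=z(1+7/8z)y_n
  y_{n+1}/y_n = 1 + 4/7z + 3/7z(1+7/8z) = 1 + z + 3/8z²
  Hence R(z) = 1 + z + 3/8z².

Find x<0 with |R(x)|<1.
x=-1.54: |R|=0.3494
R=1: x+3/8x²=0 ⇒ x=−8/3=-2.6667; min R=1−1/(4·3/8)=0.3333>−1
Confirm numerically:
  x=-2.454: |R|=0.80429 <1
  x=-2.008: |R|=0.50402 <1
  x=-1.488: |R|=0.34230 <1
  x=-3.109: |R|=1.51571 >1
  x=-2.790: |R|=1.12904 >1
Stable set (-2.6667, 0).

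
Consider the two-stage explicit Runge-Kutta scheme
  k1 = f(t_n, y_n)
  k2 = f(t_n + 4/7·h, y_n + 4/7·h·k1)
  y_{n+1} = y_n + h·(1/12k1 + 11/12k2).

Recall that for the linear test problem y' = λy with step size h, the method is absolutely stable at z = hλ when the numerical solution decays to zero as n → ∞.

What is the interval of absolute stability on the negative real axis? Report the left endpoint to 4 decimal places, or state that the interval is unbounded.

Set f=λy, z=hλ:
  k1=λy_n ⇒ h·k1=z·y_n;  k2=λ(1+4/7z)y_n ⇒ h·k2=z(1+4/7z)y_n
  y_{n+1}/y_n = 1 + 1/12z + 11/12z(1+4/7z) = 1 + z + 11/21z²
  R(z) = 1 + z + 11/21z².

Boundary: |R(x)|=1, x<0.
x=-1.43: |R|=0.6411
R=1: x+11/21x²=0 ⇒ x=−21/11=-1.9091; min R=1−1/(4·11/21)=0.5227>−1
Confirm numerically:
  x=-1.868: |R|=0.95979 <1
  x=-1.332: |R|=0.59736 <1
  x=-1.096: |R|=0.53321 <1
  x=-0.886: |R|=0.52519 <1
  x=-2.103: |R|=1.21360 >1
  x=-2.072: |R|=1.17681 >1
Interval (-1.9091, 0).

(-1.9091, 0).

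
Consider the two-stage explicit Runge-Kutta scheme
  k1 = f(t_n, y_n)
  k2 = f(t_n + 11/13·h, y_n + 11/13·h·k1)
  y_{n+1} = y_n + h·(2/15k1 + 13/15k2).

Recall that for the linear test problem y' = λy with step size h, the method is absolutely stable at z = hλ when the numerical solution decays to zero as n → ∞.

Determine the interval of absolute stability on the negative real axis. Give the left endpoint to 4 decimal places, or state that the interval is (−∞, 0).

Set f=λy, z=hλ:
  k1=λy_n ⇒ h·k1=z·y_n;  k2=λ(1+11/13z)y_n ⇒ h·k2=z(1+11/13z)y_n
  y_{n+1}/y_n = 1 + 2/15z + 13/15z(1+11/13z) = 1 + z + 11/15z²
  R(z) = 1 + z + 11/15z².

Need |R(x)|<1, x<0.
x=-1.48: |R|=1.1263
R=1: x+11/15x²=0 ⇒ x=−15/11=-1.3636; min R=1−1/(4·11/15)=0.6591>−1
Confirm numerically:
  x=-1.250: |R|=0.89583 <1
  x=-1.075: |R|=0.77246 <1
  x=-1.027: |R|=0.74647 <1
  x=-0.722: |R|=0.66027 <1
  x=-1.950: |R|=1.83850 >1
  x=-1.797: |R|=1.57109 >1
Interval (-1.3636, 0).

(-1.3636, 0).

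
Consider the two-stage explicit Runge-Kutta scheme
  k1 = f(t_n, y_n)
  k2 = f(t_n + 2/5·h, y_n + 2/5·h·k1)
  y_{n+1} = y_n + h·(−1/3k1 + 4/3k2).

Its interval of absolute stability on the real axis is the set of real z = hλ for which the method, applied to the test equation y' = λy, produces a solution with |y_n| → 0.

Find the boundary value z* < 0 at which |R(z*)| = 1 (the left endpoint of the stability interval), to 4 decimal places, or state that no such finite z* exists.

z* = -1.8750.

With y'=λy (z=hλ):
  k1=λy_n ⇒ h·k1=z·y_n;  k2=λ(1+2/5z)y_n ⇒ h·k2=z(1+2/5z)y_n
  y_{n+1}/y_n = 1 − 1/3z + 4/3z(1+2/5z) = 1 + z + 8/15z²
  Hence R(z) = 1 + z + 8/15z².

Boundary: |R(x)|=1, x<0.
x=-0.56: |R|=0.6073
R=1: x+8/15x²=0 ⇒ x=−15/8=-1.8750; min R=1−1/(4·8/15)=0.5312>−1
Confirm numerically:
  x=-1.579: |R|=0.75073 <1
  x=-1.033: |R|=0.53611 <1
  x=-0.805: |R|=0.54061 <1
  x=-2.353: |R|=1.59986 >1
  x=-2.302: |R|=1.52424 >1
  x=-2.259: |R|=1.46264 >1
So |R|<1 on (-1.8750, 0).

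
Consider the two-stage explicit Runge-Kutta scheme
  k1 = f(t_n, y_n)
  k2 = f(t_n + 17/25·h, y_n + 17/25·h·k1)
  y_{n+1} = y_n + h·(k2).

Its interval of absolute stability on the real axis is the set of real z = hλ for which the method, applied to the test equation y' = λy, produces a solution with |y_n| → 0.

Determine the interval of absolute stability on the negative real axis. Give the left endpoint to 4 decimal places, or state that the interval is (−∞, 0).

Test eqn y'=λy, z=hλ:
  k1=λy_n ⇒ h·k1=z·y_n;  k2=λ(1+17/25z)y_n ⇒ h·k2=z(1+17/25z)y_n
  y_{n+1}/y_n = 1 + z(1+17/25z) = 1 + z + 17/25z²
  Hence R(z) = 1 + z + 17/25z².

Solve |R(x)|<1 on ℝ⁻.
x=-0.68: |R|=0.6344
R=1: x+17/25x²=0 ⇒ x=−25/17=-1.4706; min R=1−1/(4·17/25)=0.6324>−1
Confirm numerically:
  x=-1.324: |R|=0.86802 <1
  x=-1.026: |R|=0.68982 <1
  x=-0.615: |R|=0.64219 <1
  x=-1.821: |R|=1.43391 >1
  x=-1.764: |R|=1.35195 >1
  x=-1.545: |R|=1.07818 >1
Interval (-1.4706, 0).

z∈(-1.4706,0).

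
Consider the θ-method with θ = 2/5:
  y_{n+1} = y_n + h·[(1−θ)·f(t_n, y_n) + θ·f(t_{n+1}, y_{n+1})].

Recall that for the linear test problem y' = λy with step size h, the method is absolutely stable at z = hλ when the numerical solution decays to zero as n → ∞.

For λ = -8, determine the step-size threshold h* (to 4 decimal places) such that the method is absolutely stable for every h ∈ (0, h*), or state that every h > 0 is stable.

Set f=λy, z=hλ:
  y_{n+1} = y_n + z·[3/5·y_n + 2/5·y_{n+1}] ⇒ (1 − 2/5z)y_{n+1} = (1 + 3/5z)y_n
  ⇒ R(z) = (1 + 3/5z)/(1 − 2/5z).

Boundary: |R(x)|=1, x<0.
x=-1.68: |R|=0.0048
R=−1: 1+3/5x = −1+2/5x ⇒ -1/5x=2 ⇒ x=2/(-1/5)=-10.0000
Confirm numerically:
  x=-8.930: |R|=0.95319 <1
  x=-8.762: |R|=0.94504 <1
  x=-7.781: |R|=0.89208 <1
  x=-10.585: |R|=1.02235 >1
  x=-10.574: |R|=1.02195 >1
  x=-10.151: |R|=1.00597 >1
So |R|<1 on (-10.0000, 0).

(-10.0000,0); λ=-8 ⇒ h* = (10)/8 = 1.2500.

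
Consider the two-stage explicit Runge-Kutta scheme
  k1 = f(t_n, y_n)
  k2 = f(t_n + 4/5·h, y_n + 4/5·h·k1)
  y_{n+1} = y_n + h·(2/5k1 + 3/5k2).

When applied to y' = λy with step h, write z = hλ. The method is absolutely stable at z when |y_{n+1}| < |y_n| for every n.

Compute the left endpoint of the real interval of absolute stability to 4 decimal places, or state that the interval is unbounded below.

On y'=λy, z=hλ:
  k1=λy_n ⇒ h·k1=z·y_n;  k2=λ(1+4/5z)y_n ⇒ h·k2=z(1+4/5z)y_n
  y_{n+1}/y_n = 1 + 2/5z + 3/5z(1+4/5z) = 1 + z + 12/25z²
  Hence R(z) = 1 + z + 12/25z².

Boundary: |R(x)|=1, x<0.
x=-1.65: |R|=0.6568
R=1: x+12/25x²=0 ⇒ x=−25/12=-2.0833; min R=1−1/(4·12/25)=0.4792>−1
Confirm numerically:
  x=-1.963: |R|=0.88662 <1
  x=-1.608: |R|=0.63312 <1
  x=-1.211: |R|=0.49293 <1
  x=-0.931: |R|=0.48505 <1
  x=-2.345: |R|=1.29453 >1
  x=-2.298: |R|=1.23679 >1
  x=-2.251: |R|=1.18116 >1
So |R|<1 on (-2.0833, 0).

z* = -2.0833.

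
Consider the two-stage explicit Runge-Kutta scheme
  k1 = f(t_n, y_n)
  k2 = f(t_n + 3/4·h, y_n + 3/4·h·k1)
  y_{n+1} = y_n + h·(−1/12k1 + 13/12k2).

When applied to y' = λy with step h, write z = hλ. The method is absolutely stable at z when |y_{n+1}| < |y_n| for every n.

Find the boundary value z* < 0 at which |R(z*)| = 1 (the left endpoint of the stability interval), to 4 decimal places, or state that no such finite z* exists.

z* = -1.2308.

With y'=λy (z=hλ):
  k1=λy_n ⇒ h·k1=z·y_n;  k2=λ(1+3/4z)y_n ⇒ h·k2=z(1+3/4z)y_n
  y_{n+1}/y_n = 1 − 1/12z + 13/12z(1+3/4z) = 1 + z + 13/16z²
  R(z) = 1 + z + 13/16z².

Solve |R(x)|<1 on ℝ⁻.
x=-1.23: |R|=0.9992
R=1: x+13/16x²=0 ⇒ x=−16/13=-1.2308; min R=1−1/(4·13/16)=0.6923>−1
Confirm numerically:
  x=-0.915: |R|=0.76525 <1
  x=-0.871: |R|=0.74540 <1
  x=-0.829: |R|=0.72938 <1
  x=-0.693: |R|=0.69720 <1
  x=-1.583: |R|=1.45303 >1
  x=-1.498: |R|=1.32525 >1
  x=-1.458: |R|=1.26918 >1
Stable set (-1.2308, 0).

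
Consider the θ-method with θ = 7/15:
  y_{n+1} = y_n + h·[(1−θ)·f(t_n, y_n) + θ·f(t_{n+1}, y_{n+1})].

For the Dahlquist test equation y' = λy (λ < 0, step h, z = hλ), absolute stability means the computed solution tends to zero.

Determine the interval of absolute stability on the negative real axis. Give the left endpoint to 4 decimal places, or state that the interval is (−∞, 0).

(-30.0000, 0).

With y'=λy (z=hλ):
  y_{n+1} = y_n + z·[8/15·y_n + 7/15·y_{n+1}] ⇒ (1 − 7/15z)y_{n+1} = (1 + 8/15z)y_n
  R(z) = (1 + 8/15z)/(1 − 7/15z).

Solve |R(x)|<1 on ℝ⁻.
x=-1.22: |R|=0.2226
R=−1: 1+8/15x = −1+7/15x ⇒ -1/15x=2 ⇒ x=2/(-1/15)=-30.0000
Confirm numerically:
  x=-28.099: |R|=0.99102 <1
  x=-25.363: |R|=0.97592 <1
  x=-17.104: |R|=0.90428 <1
  x=-16.023: |R|=0.89008 <1
  x=-30.592: |R|=1.00258 >1
  x=-30.309: |R|=1.00136 >1
Interval (-30.0000, 0).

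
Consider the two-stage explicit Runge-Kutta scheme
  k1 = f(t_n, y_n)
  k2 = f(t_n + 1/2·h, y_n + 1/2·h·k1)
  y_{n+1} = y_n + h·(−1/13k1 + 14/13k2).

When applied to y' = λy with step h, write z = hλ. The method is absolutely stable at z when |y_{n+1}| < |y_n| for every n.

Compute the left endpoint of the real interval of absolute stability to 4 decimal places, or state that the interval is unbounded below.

With y'=λy (z=hλ):
  k1=λy_n ⇒ h·k1=z·y_n;  k2=λ(1+1/2z)y_n ⇒ h·k2=z(1+1/2z)y_n
  y_{n+1}/y_n = 1 − 1/13z + 14/13z(1+1/2z) = 1 + z + 7/13z²
  so R(z) = 1 + z + 7/13z².

Find x<0 with |R(x)|<1.
x=-0.45: |R|=0.6590
R=1: x+7/13x²=0 ⇒ x=−13/7=-1.8571; min R=1−1/(4·7/13)=0.5357>−1
Confirm numerically:
  x=-1.552: |R|=0.74499 <1
  x=-1.182: |R|=0.57030 <1
  x=-0.855: |R|=0.53863 <1
  x=-2.236: |R|=1.45614 >1
  x=-2.158: |R|=1.34960 >1
So |R|<1 on (-1.8571, 0).

z* = -1.8571.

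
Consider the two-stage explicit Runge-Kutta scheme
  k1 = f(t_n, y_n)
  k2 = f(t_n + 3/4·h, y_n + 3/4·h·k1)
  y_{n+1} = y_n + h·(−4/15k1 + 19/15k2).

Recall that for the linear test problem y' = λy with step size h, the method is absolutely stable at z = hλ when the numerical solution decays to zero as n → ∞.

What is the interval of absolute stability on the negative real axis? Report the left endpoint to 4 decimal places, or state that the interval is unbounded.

z∈(-1.0526,0).

On y'=λy, z=hλ:
  k1=λy_n ⇒ h·k1=z·y_n;  k2=λ(1+3/4z)y_n ⇒ h·k2=z(1+3/4z)y_n
  y_{n+1}/y_n = 1 − 4/15z + 19/15z(1+3/4z) = 1 + z + 19/20z²
  R(z) = 1 + z + 19/20z².

Need |R(x)|<1, x<0.
x=-1.03: |R|=0.9779
R=1: x+19/20x²=0 ⇒ x=−20/19=-1.0526; min R=1−1/(4·19/20)=0.7368>−1
Confirm numerically:
  x=-0.923: |R|=0.88633 <1
  x=-0.682: |R|=0.75987 <1
  x=-0.610: |R|=0.74350 <1
  x=-0.526: |R|=0.73684 <1
  x=-1.518: |R|=1.67111 >1
  x=-1.139: |R|=1.09345 >1
Interval (-1.0526, 0).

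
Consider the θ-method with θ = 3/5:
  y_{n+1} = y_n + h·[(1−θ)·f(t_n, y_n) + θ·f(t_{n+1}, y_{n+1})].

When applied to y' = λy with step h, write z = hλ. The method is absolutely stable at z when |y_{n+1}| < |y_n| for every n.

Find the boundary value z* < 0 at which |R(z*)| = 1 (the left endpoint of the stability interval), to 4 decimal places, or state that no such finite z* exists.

unbounded; (−∞, 0).

With y'=λy (z=hλ):
  y_{n+1} = y_n + z·[2/5·y_n + 3/5·y_{n+1}] ⇒ (1 − 3/5z)y_{n+1} = (1 + 2/5z)y_n
  R(z) = (1 + 2/5z)/(1 − 3/5z).

Boundary: |R(x)|=1, x<0.
x=-0.98: |R|=0.3829
x=-2: |R|=0.0909
x=-10: |R|=0.4286
x=-100: |R|=0.6393
θ=3/5≥1/2 ⇒ |1+2/5x|<|1−3/5x| ∀x<0 ⇒ unbounded interval.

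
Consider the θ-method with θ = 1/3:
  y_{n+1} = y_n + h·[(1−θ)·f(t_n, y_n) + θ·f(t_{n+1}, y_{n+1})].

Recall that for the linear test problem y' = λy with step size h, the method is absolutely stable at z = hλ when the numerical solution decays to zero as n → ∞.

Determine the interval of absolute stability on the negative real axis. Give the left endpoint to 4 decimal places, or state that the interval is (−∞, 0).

On y'=λy, z=hλ:
  y_{n+1} = y_n + z·[2/3·y_n + 1/3·y_{n+1}] ⇒ (1 − 1/3z)y_{n+1} = (1 + 2/3z)y_n
  so R(z) = (1 + 2/3z)/(1 − 1/3z).

Find x<0 with |R(x)|<1.
x=-0.97: |R|=0.2670
R=−1: 1+2/3x = −1+1/3x ⇒ -1/3x=2 ⇒ x=2/(-1/3)=-6.0000
Confirm numerically:
  x=-5.400: |R|=0.92857 <1
  x=-4.058: |R|=0.72485 <1
  x=-4.017: |R|=0.71740 <1
  x=-3.523: |R|=0.62027 <1
  x=-6.461: |R|=1.04873 >1
  x=-6.452: |R|=1.04782 >1
Interval (-6.0000, 0).

z∈(-6.0000,0).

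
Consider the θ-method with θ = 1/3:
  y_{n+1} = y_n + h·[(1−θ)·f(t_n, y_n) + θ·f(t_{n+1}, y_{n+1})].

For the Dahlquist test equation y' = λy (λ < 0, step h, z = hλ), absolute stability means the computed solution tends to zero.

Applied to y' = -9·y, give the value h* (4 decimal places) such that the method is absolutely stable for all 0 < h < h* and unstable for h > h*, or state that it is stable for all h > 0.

On y'=λy, z=hλ:
  y_{n+1} = y_n + z·[2/3·y_n + 1/3·y_{n+1}] ⇒ (1 − 1/3z)y_{n+1} = (1 + 2/3z)y_n
  ⇒ R(z) = (1 + 2/3z)/(1 − 1/3z).

Need |R(x)|<1, x<0.
x=-1.54: |R|=0.0176
R=−1: 1+2/3x = −1+1/3x ⇒ -1/3x=2 ⇒ x=2/(-1/3)=-6.0000
Confirm numerically:
  x=-5.826: |R|=0.98029 <1
  x=-2.946: |R|=0.48638 <1
  x=-2.869: |R|=0.46652 <1
  x=-6.539: |R|=1.05650 >1
  x=-6.356: |R|=1.03805 >1
Stable set (-6.0000, 0).

(-6.0000,0); λ=-9 ⇒ h* = (6)/9 = 0.6667.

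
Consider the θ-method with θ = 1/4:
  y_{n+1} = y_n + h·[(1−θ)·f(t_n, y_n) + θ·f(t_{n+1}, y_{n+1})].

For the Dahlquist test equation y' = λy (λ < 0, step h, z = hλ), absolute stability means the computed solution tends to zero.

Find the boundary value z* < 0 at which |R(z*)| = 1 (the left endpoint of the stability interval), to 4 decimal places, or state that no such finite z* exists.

left endpoint -4.0000.

Set f=λy, z=hλ:
  y_{n+1} = y_n + z·[3/4·y_n + 1/4·y_{n+1}] ⇒ (1 − 1/4z)y_{n+1} = (1 + 3/4z)y_n
  ⇒ R(z) = (1 + 3/4z)/(1 − 1/4z).

Need |R(x)|<1, x<0.
x=-1.75: |R|=0.2174
R=−1: 1+3/4x = −1+1/4x ⇒ -1/2x=2 ⇒ x=2/(-1/2)=-4.0000
Confirm numerically:
  x=-3.920: |R|=0.97980 <1
  x=-2.685: |R|=0.60658 <1
  x=-2.615: |R|=0.58125 <1
  x=-2.101: |R|=0.37748 <1
  x=-4.349: |R|=1.08360 >1
  x=-4.192: |R|=1.04688 >1
  x=-4.171: |R|=1.04186 >1
Interval (-4.0000, 0).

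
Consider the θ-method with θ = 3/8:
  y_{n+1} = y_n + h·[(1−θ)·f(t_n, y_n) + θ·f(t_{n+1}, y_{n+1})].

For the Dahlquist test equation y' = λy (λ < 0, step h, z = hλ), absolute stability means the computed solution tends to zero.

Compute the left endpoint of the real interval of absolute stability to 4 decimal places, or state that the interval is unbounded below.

z* = -8.0000.

On y'=λy, z=hλ:
  y_{n+1} = y_n + z·[5/8·y_n + 3/8·y_{n+1}] ⇒ (1 − 3/8z)y_{n+1} = (1 + 5/8z)y_n
  so R(z) = (1 + 5/8z)/(1 − 3/8z).

Solve |R(x)|<1 on ℝ⁻.
x=-1.78: |R|=0.0675
R=−1: 1+5/8x = −1+3/8x ⇒ -1/4x=2 ⇒ x=2/(-1/4)=-8.0000
Confirm numerically:
  x=-6.767: |R|=0.91287 <1
  x=-3.353: |R|=0.48535 <1
  x=-8.448: |R|=1.02687 >1
  x=-8.194: |R|=1.01191 >1
So |R|<1 on (-8.0000, 0).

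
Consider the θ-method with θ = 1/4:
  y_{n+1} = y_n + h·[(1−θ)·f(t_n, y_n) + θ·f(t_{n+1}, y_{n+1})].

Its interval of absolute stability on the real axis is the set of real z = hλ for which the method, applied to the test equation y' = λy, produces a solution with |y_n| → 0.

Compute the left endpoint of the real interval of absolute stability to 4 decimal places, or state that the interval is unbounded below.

Set f=λy, z=hλ:
  y_{n+1} = y_n + z·[3/4·y_n + 1/4·y_{n+1}] ⇒ (1 − 1/4z)y_{n+1} = (1 + 3/4z)y_n
  R(z) = (1 + 3/4z)/(1 − 1/4z).

Solve |R(x)|<1 on ℝ⁻.
x=-1.73: |R|=0.2077
R=−1: 1+3/4x = −1+1/4x ⇒ -1/2x=2 ⇒ x=2/(-1/2)=-4.0000
Confirm numerically:
  x=-2.923: |R|=0.68886 <1
  x=-2.416: |R|=0.50623 <1
  x=-1.736: |R|=0.21060 <1
  x=-1.630: |R|=0.15808 <1
  x=-4.242: |R|=1.05872 >1
  x=-4.182: |R|=1.04449 >1
So |R|<1 on (-4.0000, 0).

left endpoint -4.0000.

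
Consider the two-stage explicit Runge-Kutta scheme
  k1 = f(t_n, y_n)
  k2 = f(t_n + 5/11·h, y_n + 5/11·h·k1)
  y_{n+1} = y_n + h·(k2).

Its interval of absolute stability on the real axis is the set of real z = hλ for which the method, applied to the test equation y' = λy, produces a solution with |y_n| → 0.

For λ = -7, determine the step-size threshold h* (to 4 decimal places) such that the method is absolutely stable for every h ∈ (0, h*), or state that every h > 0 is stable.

Set f=λy, z=hλ:
  k1=λy_n ⇒ h·k1=z·y_n;  k2=λ(1+5/11z)y_n ⇒ h·k2=z(1+5/11z)y_n
  y_{n+1}/y_n = 1 + z(1+5/11z) = 1 + z + 5/11z²
  R(z) = 1 + z + 5/11z².

Boundary: |R(x)|=1, x<0.
x=-0.68: |R|=0.5302
R=1: x+5/11x²=0 ⇒ x=−11/5=-2.2000; min R=1−1/(4·5/11)=0.4500>−1
Confirm numerically:
  x=-1.530: |R|=0.53405 <1
  x=-1.249: |R|=0.46009 <1
  x=-1.237: |R|=0.45853 <1
  x=-0.887: |R|=0.47062 <1
  x=-2.546: |R|=1.40042 >1
  x=-2.529: |R|=1.37820 >1
So |R|<1 on (-2.2000, 0).

(-2.2000,0); λ=-7 ⇒ h* = (11/5)/7 = 0.3143.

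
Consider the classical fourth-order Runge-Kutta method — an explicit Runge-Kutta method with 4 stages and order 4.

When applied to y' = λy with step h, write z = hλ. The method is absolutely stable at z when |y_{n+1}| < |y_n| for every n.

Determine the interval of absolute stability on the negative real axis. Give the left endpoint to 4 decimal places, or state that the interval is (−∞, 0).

Test eqn y'=λy, z=hλ:
  order 4, 4-stage ⇒ R(z)=1+z+z^2/2+z^3/6+z^4/24
  (e.g. R(-1.07)=0.35289, |R|=0.35289)

Boundary: |R(x)|=1, x<0.
x=-1.07: |R|=0.3529
|R(-2.71)|=0.8923 |R(-1.84)|=0.2921 |R(-0.59)|=0.5549
Bisect:
  x_lo=-3.1505 |R|=1.7054  x_hi=-0.0718 |R|=0.9307
  mid=-1.61111 |R|=0.27047 →hi
  mid=-2.38078 |R|=0.54284 →hi
  mid=-2.76562 |R|=0.97074 →hi
  mid=-2.95803 |R|=1.29324 →lo
  mid=-2.86182 |R|=1.12165 →lo
  mid=-2.81372 |R|=1.04371 →lo
  mid=-2.78967 |R|=1.00662 →lo
  mid=-2.77764 |R|=0.98852 →hi
  ...
  [-2.78535,-2.78516] ⇒ x*=-2.7853
So |R|<1 on (-2.7853, 0).

(-2.7853, 0).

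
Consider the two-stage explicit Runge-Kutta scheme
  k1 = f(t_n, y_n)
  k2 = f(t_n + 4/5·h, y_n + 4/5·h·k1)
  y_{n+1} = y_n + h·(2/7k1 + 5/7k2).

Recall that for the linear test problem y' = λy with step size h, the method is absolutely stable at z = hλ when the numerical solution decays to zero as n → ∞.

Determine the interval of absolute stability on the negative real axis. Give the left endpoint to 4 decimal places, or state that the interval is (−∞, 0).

z∈(-1.7500,0).

Test eqn y'=λy, z=hλ:
  k1=λy_n ⇒ h·k1=z·y_n;  k2=λ(1+4/5z)y_n ⇒ h·k2=z(1+4/5z)y_n
  y_{n+1}/y_n = 1 + 2/7z + 5/7z(1+4/5z) = 1 + z + 4/7z²
  ⇒ R(z) = 1 + z + 4/7z².

Find x<0 with |R(x)|<1.
x=-1.61: |R|=0.8712
R=1: x+4/7x²=0 ⇒ x=−7/4=-1.7500; min R=1−1/(4·4/7)=0.5625>−1
Confirm numerically:
  x=-1.311: |R|=0.67113 <1
  x=-1.010: |R|=0.57291 <1
  x=-0.761: |R|=0.56993 <1
  x=-2.196: |R|=1.55967 >1
  x=-1.872: |R|=1.13051 >1
So |R|<1 on (-1.7500, 0).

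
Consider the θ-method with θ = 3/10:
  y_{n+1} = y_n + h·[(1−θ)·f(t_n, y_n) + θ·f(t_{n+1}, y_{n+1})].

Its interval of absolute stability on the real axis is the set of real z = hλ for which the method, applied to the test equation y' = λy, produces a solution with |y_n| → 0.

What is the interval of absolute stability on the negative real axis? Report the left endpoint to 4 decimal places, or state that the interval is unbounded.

Test eqn y'=λy, z=hλ:
  y_{n+1} = y_n + z·[7/10·y_n + 3/10·y_{n+1}] ⇒ (1 − 3/10z)y_{n+1} = (1 + 7/10z)y_n
  Hence R(z) = (1 + 7/10z)/(1 − 3/10z).

Find x<0 with |R(x)|<1.
x=-0.49: |R|=0.5728
R=−1: 1+7/10x = −1+3/10x ⇒ -2/5x=2 ⇒ x=2/(-2/5)=-5.0000
Confirm numerically:
  x=-4.855: |R|=0.97639 <1
  x=-4.410: |R|=0.89841 <1
  x=-3.728: |R|=0.75982 <1
  x=-2.093: |R|=0.28571 <1
  x=-5.419: |R|=1.06383 >1
  x=-5.121: |R|=1.01908 >1
  x=-5.076: |R|=1.01205 >1
Interval (-5.0000, 0).

z∈(-5.0000,0).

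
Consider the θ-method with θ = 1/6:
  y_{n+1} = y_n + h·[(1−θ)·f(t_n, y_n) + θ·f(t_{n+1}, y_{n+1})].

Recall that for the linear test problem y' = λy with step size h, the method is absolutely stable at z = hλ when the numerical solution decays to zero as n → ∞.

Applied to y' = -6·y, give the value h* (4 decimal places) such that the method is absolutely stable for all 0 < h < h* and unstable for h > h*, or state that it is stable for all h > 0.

Test eqn y'=λy, z=hλ:
  y_{n+1} = y_n + z·[5/6·y_n + 1/6·y_{n+1}] ⇒ (1 − 1/6z)y_{n+1} = (1 + 5/6z)y_n
  so R(z) = (1 + 5/6z)/(1 − 1/6z).

Need |R(x)|<1, x<0.
x=-1.48: |R|=0.1872
R=−1: 1+5/6x = −1+1/6x ⇒ -2/3x=2 ⇒ x=2/(-2/3)=-3.0000
Confirm numerically:
  x=-2.899: |R|=0.95460 <1
  x=-2.511: |R|=0.77018 <1
  x=-1.988: |R|=0.49324 <1
  x=-1.380: |R|=0.12195 <1
  x=-3.525: |R|=1.22047 >1
  x=-3.429: |R|=1.18199 >1
  x=-3.209: |R|=1.09078 >1
Interval (-3.0000, 0).

(-3.0000,0); λ=-6 ⇒ h* = (3)/6 = 0.5000.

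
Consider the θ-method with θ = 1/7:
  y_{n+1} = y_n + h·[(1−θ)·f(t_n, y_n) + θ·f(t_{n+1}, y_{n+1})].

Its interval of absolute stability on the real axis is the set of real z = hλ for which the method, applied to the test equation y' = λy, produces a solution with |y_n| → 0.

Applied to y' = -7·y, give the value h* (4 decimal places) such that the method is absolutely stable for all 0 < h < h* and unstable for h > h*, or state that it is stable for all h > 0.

(-2.8000,0); λ=-7 ⇒ h* = (14/5)/7 = 0.4000.

Set f=λy, z=hλ:
  y_{n+1} = y_n + z·[6/7·y_n + 1/7·y_{n+1}] ⇒ (1 − 1/7z)y_{n+1} = (1 + 6/7z)y_n
  so R(z) = (1 + 6/7z)/(1 − 1/7z).

Solve |R(x)|<1 on ℝ⁻.
x=-1.41: |R|=0.1736
R=−1: 1+6/7x = −1+1/7x ⇒ -5/7x=2 ⇒ x=2/(-5/7)=-2.8000
Confirm numerically:
  x=-2.710: |R|=0.95366 <1
  x=-1.877: |R|=0.48012 <1
  x=-1.546: |R|=0.26632 <1
  x=-3.360: |R|=1.27027 >1
  x=-2.947: |R|=1.07389 >1
Stable set (-2.8000, 0).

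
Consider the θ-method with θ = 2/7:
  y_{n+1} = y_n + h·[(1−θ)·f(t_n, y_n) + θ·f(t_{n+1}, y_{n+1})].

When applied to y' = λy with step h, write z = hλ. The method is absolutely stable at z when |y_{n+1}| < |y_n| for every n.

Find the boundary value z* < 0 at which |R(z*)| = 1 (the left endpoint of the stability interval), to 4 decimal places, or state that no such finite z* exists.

z* = -4.6667.

On y'=λy, z=hλ:
  y_{n+1} = y_n + z·[5/7·y_n + 2/7·y_{n+1}] ⇒ (1 − 2/7z)y_{n+1} = (1 + 5/7z)y_n
  so R(z) = (1 + 5/7z)/(1 − 2/7z).

Boundary: |R(x)|=1, x<0.
x=-1.8: |R|=0.1887
R=−1: 1+5/7x = −1+2/7x ⇒ -3/7x=2 ⇒ x=2/(-3/7)=-4.6667
Confirm numerically:
  x=-2.588: |R|=0.48784 <1
  x=-2.479: |R|=0.45116 <1
  x=-2.395: |R|=0.42197 <1
  x=-2.383: |R|=0.41773 <1
  x=-4.973: |R|=1.05423 >1
  x=-4.847: |R|=1.03241 >1
Interval (-4.6667, 0).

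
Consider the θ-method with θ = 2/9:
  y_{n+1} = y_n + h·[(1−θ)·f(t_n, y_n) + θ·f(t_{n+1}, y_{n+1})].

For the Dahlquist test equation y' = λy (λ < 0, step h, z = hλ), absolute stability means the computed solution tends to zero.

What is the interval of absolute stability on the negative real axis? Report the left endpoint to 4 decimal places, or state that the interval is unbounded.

Set f=λy, z=hλ:
  y_{n+1} = y_n + z·[7/9·y_n + 2/9·y_{n+1}] ⇒ (1 − 2/9z)y_{n+1} = (1 + 7/9z)y_n
  R(z) = (1 + 7/9z)/(1 − 2/9z).

Boundary: |R(x)|=1, x<0.
x=-1.25: |R|=0.0217
R=−1: 1+7/9x = −1+2/9x ⇒ -5/9x=2 ⇒ x=2/(-5/9)=-3.6000
Confirm numerically:
  x=-3.527: |R|=0.97726 <1
  x=-3.501: |R|=0.96907 <1
  x=-3.086: |R|=0.83061 <1
  x=-1.634: |R|=0.19873 <1
  x=-4.055: |R|=1.13296 >1
  x=-3.878: |R|=1.08296 >1
  x=-3.720: |R|=1.03650 >1
Stable set (-3.6000, 0).

(-3.6000, 0).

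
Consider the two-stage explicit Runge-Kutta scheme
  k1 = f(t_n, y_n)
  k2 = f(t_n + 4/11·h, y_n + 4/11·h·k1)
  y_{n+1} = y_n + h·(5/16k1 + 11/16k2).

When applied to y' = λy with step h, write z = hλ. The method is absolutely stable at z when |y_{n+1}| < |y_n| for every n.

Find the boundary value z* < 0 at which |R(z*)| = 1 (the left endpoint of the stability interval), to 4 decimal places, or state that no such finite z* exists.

left endpoint -4.0000.

Test eqn y'=λy, z=hλ:
  k1=λy_n ⇒ h·k1=z·y_n;  k2=λ(1+4/11z)y_n ⇒ h·k2=z(1+4/11z)y_n
  y_{n+1}/y_n = 1 + 5/16z + 11/16z(1+4/11z) = 1 + z + 1/4z²
  Hence R(z) = 1 + z + 1/4z².

Find x<0 with |R(x)|<1.
x=-0.73: |R|=0.4032
R=1: x+1/4x²=0 ⇒ x=−4=-4.0000; min R=1−1/(4·1/4)=0.0000>−1
Confirm numerically:
  x=-2.661: |R|=0.10923 <1
  x=-2.592: |R|=0.08762 <1
  x=-2.165: |R|=0.00681 <1
  x=-4.323: |R|=1.34908 >1
  x=-4.165: |R|=1.17181 >1
  x=-4.053: |R|=1.05370 >1
Interval (-4.0000, 0).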